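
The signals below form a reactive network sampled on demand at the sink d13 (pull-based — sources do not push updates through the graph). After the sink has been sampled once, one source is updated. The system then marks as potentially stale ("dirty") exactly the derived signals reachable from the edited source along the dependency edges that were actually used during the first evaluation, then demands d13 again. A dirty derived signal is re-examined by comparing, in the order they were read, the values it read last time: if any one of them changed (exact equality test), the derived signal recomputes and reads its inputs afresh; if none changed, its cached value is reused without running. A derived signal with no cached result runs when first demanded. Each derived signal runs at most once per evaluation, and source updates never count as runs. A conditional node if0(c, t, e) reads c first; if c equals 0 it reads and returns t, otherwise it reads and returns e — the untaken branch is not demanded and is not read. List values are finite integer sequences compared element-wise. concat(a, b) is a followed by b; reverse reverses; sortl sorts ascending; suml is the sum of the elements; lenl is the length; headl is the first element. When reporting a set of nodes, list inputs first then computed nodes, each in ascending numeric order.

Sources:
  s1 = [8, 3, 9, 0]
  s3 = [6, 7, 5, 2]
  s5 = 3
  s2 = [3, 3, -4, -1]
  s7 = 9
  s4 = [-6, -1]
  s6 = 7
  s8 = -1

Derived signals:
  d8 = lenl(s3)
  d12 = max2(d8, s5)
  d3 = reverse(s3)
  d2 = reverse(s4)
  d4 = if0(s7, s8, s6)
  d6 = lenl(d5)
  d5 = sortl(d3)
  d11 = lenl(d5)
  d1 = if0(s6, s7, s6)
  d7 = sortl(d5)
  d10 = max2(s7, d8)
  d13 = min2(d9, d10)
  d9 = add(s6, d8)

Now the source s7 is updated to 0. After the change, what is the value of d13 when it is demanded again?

d13 now evaluates to 4.

Initial pass — values computed on the first demand:
  d8 = lenl([6, 7, 5, 2]) = 4
  d9 = add(7, 4) = 11
  d10 = max2(9, 4) = 9
  d13 = min2(11, 9) = 9

Second demand — change propagation:
  d10: re-runs because s7 9->0; new result 4.
  d13: re-runs because d10 9->4; new result 4.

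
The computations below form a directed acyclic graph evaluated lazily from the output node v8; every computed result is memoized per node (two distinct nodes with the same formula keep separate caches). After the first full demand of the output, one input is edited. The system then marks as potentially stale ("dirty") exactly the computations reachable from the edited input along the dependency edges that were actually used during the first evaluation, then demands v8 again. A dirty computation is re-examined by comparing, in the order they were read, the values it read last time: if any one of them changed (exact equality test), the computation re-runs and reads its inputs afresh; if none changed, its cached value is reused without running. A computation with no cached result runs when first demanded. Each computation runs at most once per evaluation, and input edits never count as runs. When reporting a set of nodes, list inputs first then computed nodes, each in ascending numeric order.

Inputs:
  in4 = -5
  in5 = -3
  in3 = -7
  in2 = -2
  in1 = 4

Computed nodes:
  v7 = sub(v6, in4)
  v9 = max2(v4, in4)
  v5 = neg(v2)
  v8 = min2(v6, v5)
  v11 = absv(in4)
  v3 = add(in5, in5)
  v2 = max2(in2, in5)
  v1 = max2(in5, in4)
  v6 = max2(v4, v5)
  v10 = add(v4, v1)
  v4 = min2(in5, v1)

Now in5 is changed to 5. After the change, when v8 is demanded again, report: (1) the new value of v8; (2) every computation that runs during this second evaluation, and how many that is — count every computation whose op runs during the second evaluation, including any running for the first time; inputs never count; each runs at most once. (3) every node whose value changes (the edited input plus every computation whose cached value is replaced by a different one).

Demanding v8 again yields -5.
6 computations run: v1, v2, v4, v5, v6, v8.
The nodes whose values change: in5, v1, v2, v4, v5, v6, v8.

First demand of the output computes:
  v1 = max2(-3, -5) = -3
  v2 = max2(-2, -3) = -2
  v4 = min2(-3, -3) = -3
  v5 = neg(-2) = 2
  v6 = max2(-3, 2) = 2
  v8 = min2(2, 2) = 2

After the edit, cleaning proceeds:
  v1: a read changed (in5 -3->5) — executes, giving 5.
  v2: a read changed (in5 -3->5) — executes, giving 5.
  v4: a read changed (in5 -3->5; v1 -3->5) — executes, giving 5.
  v5: a read changed (v2 -2->5) — executes, giving -5.
  v6: a read changed (v4 -3->5; v5 2->-5) — executes, giving 5.
  v8: a read changed (v6 2->5; v5 2->-5) — executes, giving -5.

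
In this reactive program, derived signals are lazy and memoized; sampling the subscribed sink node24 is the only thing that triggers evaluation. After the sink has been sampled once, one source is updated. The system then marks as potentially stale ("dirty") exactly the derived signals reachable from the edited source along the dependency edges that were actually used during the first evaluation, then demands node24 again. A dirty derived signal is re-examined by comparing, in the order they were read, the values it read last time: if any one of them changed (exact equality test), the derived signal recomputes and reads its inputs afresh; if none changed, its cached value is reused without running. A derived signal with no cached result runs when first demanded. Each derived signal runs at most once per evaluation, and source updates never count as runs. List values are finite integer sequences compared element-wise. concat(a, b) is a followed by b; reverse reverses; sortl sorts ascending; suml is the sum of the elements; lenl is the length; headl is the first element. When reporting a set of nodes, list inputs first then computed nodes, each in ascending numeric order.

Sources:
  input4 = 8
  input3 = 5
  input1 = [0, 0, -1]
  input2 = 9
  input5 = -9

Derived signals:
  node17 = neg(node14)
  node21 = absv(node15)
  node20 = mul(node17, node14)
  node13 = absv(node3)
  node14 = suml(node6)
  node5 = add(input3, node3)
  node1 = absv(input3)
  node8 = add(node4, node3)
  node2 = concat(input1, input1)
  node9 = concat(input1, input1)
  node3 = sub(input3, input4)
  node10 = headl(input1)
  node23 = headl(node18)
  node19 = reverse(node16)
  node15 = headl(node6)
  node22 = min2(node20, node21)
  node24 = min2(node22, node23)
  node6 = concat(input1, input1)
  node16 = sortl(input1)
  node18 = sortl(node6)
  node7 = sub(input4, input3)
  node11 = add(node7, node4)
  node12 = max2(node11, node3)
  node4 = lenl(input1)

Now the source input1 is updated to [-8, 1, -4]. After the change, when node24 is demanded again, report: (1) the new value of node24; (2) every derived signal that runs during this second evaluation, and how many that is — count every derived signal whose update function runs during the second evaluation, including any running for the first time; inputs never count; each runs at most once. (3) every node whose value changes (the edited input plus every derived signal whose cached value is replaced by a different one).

Demanding node24 again yields -484.
10 derived signals run: node6, node14, node15, node17, node18, node20, node21, node22, node23, node24.
The nodes whose values change: input1, node6, node14, node15, node17, node18, node20, node21, node22, node23, node24.

First demand of the output computes:
  node6 = concat([0, 0, -1], [0, 0, -1]) = [0, 0, -1, 0, 0, -1]
  node14 = suml([0, 0, -1, 0, 0, -1]) = -2
  node15 = headl([0, 0, -1, 0, 0, -1]) = 0
  node17 = neg(-2) = 2
  node18 = sortl([0, 0, -1, 0, 0, -1]) = [-1, -1, 0, 0, 0, 0]
  node20 = mul(2, -2) = -4
  node21 = absv(0) = 0
  node22 = min2(-4, 0) = -4
  node23 = headl([-1, -1, 0, 0, 0, 0]) = -1
  node24 = min2(-4, -1) = -4

After the edit, cleaning proceeds:
  node6: a read changed (input1 [0, 0, -1]->[-8, 1, -4]; input1 [0, 0, -1]->[-8, 1, -4]) — executes, giving [-8, 1, -4, -8, 1, -4].
  node14: a read changed (node6 [0, 0, -1, 0, 0, -1]->[-8, 1, -4, -8, 1, -4]) — executes, giving -22.
  node15: a read changed (node6 [0, 0, -1, 0, 0, -1]->[-8, 1, -4, -8, 1, -4]) — executes, giving -8.
  node17: a read changed (node14 -2->-22) — executes, giving 22.
  node18: a read changed (node6 [0, 0, -1, 0, 0, -1]->[-8, 1, -4, -8, 1, -4]) — executes, giving [-8, -8, -4, -4, 1, 1].
  node20: a read changed (node17 2->22; node14 -2->-22) — executes, giving -484.
  node21: a read changed (node15 0->-8) — executes, giving 8.
  node22: a read changed (node20 -4->-484; node21 0->8) — executes, giving -484.
  node23: a read changed (node18 [-1, -1, 0, 0, 0, 0]->[-8, -8, -4, -4, 1, 1]) — executes, giving -8.
  node24: a read changed (node22 -4->-484; node23 -1->-8) — executes, giving -484.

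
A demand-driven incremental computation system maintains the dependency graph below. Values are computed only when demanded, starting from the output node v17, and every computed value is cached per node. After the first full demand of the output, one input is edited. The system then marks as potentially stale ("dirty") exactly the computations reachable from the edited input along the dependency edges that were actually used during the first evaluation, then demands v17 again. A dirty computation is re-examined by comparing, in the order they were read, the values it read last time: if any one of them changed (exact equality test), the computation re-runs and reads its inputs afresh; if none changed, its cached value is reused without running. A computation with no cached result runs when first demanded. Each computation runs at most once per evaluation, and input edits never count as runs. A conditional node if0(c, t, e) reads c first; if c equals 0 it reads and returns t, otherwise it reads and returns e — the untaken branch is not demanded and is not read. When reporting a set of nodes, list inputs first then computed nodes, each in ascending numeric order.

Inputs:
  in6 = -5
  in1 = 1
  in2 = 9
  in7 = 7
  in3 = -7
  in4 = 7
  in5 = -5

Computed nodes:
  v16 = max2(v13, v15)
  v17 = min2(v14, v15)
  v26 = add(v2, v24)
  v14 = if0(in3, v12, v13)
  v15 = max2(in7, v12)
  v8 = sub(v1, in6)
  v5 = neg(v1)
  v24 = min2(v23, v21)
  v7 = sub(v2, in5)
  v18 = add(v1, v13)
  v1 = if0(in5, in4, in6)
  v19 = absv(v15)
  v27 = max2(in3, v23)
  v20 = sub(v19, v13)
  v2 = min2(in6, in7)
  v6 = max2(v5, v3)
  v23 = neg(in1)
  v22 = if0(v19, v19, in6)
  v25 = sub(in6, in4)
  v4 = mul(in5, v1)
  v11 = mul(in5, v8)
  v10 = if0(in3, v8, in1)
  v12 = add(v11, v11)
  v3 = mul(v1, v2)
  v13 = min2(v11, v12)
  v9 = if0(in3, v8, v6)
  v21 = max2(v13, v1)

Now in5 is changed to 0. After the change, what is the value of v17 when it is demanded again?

New value of v17: 0.
Key observation: the change is absorbed at v11 — it re-runs but produces the same value, and the output's value is unchanged.

First evaluation (everything demanded from the output):
  v1 = if0(in5=-5 -> else branch in6) = -5
  v8 = sub(-5, -5) = 0
  v11 = mul(-5, 0) = 0
  v12 = add(0, 0) = 0
  v13 = min2(0, 0) = 0
  v14 = if0(in3=-7 -> else branch v13) = 0
  v15 = max2(7, 0) = 7
  v17 = min2(0, 7) = 0

Propagation after the edit:
  v1: runs — in5 -5->0; result 7.
  v8: runs — v1 -5->7; result 12.
  v11: runs — in5 -5->0; v8 0->12; result 0 (same value as before).
  v12: checked — values it read are unchanged (v11 unchanged, v11 unchanged); reused cached 0 without running.
  v13: checked — values it read are unchanged (v11 unchanged, v12 unchanged); reused cached 0 without running.
  v14: checked — values it read are unchanged (in3 unchanged, v13 unchanged); reused cached 0 without running.
  v15: checked — values it read are unchanged (in7 unchanged, v12 unchanged); reused cached 7 without running.
  v17: checked — values it read are unchanged (v14 unchanged, v15 unchanged); reused cached 0 without running.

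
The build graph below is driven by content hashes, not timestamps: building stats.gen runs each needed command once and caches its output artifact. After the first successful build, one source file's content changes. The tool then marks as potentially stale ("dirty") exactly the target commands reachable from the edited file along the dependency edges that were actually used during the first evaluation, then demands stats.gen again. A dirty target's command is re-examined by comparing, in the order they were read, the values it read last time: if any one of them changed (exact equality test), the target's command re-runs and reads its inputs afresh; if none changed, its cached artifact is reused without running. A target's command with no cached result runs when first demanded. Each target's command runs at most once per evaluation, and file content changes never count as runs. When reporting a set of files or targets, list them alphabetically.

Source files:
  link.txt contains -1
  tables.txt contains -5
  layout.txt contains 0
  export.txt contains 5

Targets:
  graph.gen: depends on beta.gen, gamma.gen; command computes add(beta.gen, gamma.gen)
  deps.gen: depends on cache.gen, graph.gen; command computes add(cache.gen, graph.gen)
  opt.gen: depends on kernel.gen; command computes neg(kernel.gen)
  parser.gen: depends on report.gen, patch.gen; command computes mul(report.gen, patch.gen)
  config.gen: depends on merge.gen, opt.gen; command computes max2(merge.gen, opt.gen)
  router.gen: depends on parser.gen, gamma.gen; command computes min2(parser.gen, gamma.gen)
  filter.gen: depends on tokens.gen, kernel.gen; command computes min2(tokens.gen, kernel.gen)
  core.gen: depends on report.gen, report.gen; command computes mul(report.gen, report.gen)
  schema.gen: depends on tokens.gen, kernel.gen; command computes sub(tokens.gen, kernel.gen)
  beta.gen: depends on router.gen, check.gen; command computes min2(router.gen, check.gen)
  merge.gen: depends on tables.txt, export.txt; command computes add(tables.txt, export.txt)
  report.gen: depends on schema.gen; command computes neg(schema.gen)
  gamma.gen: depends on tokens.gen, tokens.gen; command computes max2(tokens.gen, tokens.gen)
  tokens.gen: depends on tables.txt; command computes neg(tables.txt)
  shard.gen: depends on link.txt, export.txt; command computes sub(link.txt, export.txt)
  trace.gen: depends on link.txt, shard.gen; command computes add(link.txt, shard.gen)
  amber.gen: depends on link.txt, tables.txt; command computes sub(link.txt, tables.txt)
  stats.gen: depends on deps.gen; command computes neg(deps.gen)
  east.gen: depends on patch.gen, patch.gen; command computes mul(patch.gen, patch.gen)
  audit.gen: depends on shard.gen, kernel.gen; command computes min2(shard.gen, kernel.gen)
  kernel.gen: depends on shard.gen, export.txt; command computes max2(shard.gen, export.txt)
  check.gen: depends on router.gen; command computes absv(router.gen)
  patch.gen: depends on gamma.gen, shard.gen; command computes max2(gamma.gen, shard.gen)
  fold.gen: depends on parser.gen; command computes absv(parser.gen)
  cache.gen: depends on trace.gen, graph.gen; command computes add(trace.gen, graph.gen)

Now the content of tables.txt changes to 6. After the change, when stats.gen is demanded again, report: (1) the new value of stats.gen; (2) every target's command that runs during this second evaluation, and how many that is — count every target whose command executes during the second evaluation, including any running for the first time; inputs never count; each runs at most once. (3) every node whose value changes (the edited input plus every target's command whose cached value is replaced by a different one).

Initial pass — values computed on the first demand:
  shard.gen = sub(-1, 5) = -6
  kernel.gen = max2(-6, 5) = 5
  tokens.gen = neg(-5) = 5
  gamma.gen = max2(5, 5) = 5
  patch.gen = max2(5, -6) = 5
  schema.gen = sub(5, 5) = 0
  report.gen = neg(0) = 0
  parser.gen = mul(0, 5) = 0
  router.gen = min2(0, 5) = 0
  check.gen = absv(0) = 0
  beta.gen = min2(0, 0) = 0
  graph.gen = add(0, 5) = 5
  trace.gen = add(-1, -6) = -7
  cache.gen = add(-7, 5) = -2
  deps.gen = add(-2, 5) = 3
  stats.gen = neg(3) = -3

Second demand — change propagation:
  tokens.gen: re-runs because tables.txt -5->6; new result -6.
  gamma.gen: re-runs because tokens.gen 5->-6; tokens.gen 5->-6; new result -6.
  patch.gen: re-runs because gamma.gen 5->-6; new result -6.
  schema.gen: re-runs because tokens.gen 5->-6; new result -11.
  report.gen: re-runs because schema.gen 0->-11; new result 11.
  parser.gen: re-runs because report.gen 0->11; patch.gen 5->-6; new result -66.
  router.gen: re-runs because parser.gen 0->-66; gamma.gen 5->-6; new result -66.
  check.gen: re-runs because router.gen 0->-66; new result 66.
  beta.gen: re-runs because router.gen 0->-66; check.gen 0->66; new result -66.
  graph.gen: re-runs because beta.gen 0->-66; gamma.gen 5->-6; new result -72.
  cache.gen: re-runs because graph.gen 5->-72; new result -79.
  deps.gen: re-runs because cache.gen -2->-79; graph.gen 5->-72; new result -151.
  stats.gen: re-runs because deps.gen 3->-151; new result 151.

stats.gen now evaluates to 151.
Run set: beta.gen, cache.gen, check.gen, deps.gen, gamma.gen, graph.gen, parser.gen, patch.gen, report.gen, router.gen, schema.gen, stats.gen, tokens.gen (13 run).
Changed values: beta.gen, cache.gen, check.gen, deps.gen, gamma.gen, graph.gen, parser.gen, patch.gen, report.gen, router.gen, schema.gen, stats.gen, tables.txt, tokens.gen.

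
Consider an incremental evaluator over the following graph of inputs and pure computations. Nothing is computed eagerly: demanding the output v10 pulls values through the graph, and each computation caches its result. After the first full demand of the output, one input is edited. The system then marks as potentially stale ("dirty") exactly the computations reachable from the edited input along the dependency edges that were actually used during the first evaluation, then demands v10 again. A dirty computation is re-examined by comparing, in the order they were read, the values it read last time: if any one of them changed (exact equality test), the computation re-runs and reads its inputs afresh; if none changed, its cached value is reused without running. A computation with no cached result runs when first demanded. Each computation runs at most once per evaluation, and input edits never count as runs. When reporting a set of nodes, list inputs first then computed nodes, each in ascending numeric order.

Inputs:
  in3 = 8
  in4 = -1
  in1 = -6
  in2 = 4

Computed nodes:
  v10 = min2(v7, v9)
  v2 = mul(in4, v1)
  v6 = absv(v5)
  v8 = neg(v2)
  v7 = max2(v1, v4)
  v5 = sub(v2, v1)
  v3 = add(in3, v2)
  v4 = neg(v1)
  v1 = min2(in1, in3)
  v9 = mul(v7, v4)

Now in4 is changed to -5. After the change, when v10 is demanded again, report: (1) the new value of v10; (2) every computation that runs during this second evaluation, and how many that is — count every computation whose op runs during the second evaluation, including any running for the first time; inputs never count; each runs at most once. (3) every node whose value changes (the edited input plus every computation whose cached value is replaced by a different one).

Initial pass — values computed on the first demand:
  v1 = min2(-6, 8) = -6
  v4 = neg(-6) = 6
  v7 = max2(-6, 6) = 6
  v9 = mul(6, 6) = 36
  v10 = min2(6, 36) = 6

Second demand — change propagation:
  no demanded computation ever read in4, so the edit dirties nothing and nothing runs.

The important point: nothing the output needs ever reads in4, so the edit is invisible to it.

v10 now evaluates to 6.
Run set: none (0 run).
Changed values: in4.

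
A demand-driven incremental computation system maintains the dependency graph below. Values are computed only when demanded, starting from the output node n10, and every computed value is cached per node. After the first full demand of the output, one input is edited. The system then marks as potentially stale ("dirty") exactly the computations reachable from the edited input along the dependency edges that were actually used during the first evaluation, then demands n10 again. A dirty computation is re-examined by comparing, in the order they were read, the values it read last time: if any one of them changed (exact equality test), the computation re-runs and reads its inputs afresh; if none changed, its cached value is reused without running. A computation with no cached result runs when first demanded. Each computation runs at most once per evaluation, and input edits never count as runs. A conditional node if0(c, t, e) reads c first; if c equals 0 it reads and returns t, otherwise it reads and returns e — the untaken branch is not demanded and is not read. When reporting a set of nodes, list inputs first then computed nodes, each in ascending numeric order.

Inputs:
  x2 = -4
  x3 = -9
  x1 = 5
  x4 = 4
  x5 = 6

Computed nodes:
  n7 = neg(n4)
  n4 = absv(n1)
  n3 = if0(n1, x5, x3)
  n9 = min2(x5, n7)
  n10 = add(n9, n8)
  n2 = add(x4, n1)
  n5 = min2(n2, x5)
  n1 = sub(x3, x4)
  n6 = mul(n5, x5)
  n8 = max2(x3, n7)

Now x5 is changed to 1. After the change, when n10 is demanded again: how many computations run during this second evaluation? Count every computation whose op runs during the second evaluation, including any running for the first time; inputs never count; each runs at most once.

Computations that run: n9 — 1 in total.
Key observation: the change is absorbed at n9 — it re-runs but produces the same value, and the output's value is unchanged.

First evaluation (everything demanded from the output):
  n1 = sub(-9, 4) = -13
  n4 = absv(-13) = 13
  n7 = neg(13) = -13
  n8 = max2(-9, -13) = -9
  n9 = min2(6, -13) = -13
  n10 = add(-13, -9) = -22

Propagation after the edit:
  n9: runs — x5 6->1; result -13 (same value as before).
  n10: checked — values it read are unchanged (n9 unchanged, n8 unchanged); reused cached -22 without running.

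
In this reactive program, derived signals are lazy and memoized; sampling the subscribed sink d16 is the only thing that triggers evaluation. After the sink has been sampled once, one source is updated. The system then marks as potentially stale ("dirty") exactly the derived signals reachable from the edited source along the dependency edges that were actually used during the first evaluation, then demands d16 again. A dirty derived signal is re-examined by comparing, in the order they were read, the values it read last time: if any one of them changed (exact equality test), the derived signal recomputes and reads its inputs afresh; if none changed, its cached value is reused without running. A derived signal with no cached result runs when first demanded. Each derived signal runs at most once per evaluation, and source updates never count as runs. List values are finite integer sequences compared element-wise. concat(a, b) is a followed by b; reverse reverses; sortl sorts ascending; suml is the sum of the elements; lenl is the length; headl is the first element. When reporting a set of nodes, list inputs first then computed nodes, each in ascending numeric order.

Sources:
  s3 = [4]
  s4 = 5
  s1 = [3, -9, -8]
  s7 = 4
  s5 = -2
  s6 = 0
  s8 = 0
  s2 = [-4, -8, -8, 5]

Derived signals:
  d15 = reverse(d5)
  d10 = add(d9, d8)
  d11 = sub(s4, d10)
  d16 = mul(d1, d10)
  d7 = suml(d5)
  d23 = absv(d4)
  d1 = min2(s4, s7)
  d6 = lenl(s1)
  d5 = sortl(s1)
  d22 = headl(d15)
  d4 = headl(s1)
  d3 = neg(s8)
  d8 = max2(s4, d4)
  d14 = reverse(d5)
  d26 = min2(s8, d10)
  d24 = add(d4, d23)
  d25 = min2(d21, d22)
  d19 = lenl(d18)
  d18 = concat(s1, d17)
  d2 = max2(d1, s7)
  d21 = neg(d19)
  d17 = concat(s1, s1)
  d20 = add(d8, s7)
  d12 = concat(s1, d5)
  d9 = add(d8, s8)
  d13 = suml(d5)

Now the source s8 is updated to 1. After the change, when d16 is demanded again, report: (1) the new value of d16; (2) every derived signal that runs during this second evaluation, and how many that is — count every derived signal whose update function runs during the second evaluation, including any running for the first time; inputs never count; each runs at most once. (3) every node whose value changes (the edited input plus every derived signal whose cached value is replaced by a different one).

Demanding d16 again yields 44.
3 derived signals run: d9, d10, d16.
The nodes whose values change: s8, d9, d10, d16.

First demand of the output computes:
  d1 = min2(5, 4) = 4
  d4 = headl([3, -9, -8]) = 3
  d8 = max2(5, 3) = 5
  d9 = add(5, 0) = 5
  d10 = add(5, 5) = 10
  d16 = mul(4, 10) = 40

After the edit, cleaning proceeds:
  d9: a read changed (s8 0->1) — executes, giving 6.
  d10: a read changed (d9 5->6) — executes, giving 11.
  d16: a read changed (d10 10->11) — executes, giving 44.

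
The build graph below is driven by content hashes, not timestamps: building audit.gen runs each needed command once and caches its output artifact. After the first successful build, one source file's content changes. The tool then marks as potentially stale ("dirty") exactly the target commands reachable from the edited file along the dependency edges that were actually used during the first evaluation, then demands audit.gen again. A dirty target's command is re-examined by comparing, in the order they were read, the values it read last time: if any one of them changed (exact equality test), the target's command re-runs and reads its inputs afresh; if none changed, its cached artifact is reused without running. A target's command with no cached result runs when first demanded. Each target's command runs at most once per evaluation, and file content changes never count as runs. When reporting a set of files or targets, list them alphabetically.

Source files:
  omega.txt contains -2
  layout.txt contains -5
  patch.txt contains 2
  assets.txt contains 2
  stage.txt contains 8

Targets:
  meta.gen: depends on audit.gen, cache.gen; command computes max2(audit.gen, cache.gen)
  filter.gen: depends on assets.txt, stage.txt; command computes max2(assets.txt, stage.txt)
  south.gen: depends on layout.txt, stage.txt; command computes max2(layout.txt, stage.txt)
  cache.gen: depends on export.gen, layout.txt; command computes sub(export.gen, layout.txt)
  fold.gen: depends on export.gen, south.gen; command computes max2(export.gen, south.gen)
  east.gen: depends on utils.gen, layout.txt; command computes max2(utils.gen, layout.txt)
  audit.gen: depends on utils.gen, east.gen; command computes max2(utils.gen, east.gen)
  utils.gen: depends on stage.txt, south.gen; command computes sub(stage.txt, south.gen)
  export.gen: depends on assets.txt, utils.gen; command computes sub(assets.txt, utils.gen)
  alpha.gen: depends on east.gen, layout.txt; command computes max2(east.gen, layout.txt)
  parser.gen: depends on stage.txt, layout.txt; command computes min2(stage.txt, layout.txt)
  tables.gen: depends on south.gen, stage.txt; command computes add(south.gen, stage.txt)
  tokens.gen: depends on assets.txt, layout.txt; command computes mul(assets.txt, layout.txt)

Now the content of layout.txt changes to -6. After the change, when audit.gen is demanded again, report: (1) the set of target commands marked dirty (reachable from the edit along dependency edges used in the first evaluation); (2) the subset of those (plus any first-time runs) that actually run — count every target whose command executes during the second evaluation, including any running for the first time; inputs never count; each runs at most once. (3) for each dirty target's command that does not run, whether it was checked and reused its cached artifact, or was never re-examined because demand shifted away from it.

Initial pass — values computed on the first demand:
  south.gen = max2(-5, 8) = 8
  utils.gen = sub(8, 8) = 0
  east.gen = max2(0, -5) = 0
  audit.gen = max2(0, 0) = 0

Second demand — change propagation:
  south.gen: re-runs because layout.txt -5->-6; new result 8 (unchanged).
  utils.gen: re-examined; everything it read last time is the same (stage.txt unchanged, south.gen unchanged) — cache 0 kept, no run.
  east.gen: re-runs because layout.txt -5->-6; new result 0 (unchanged).
  audit.gen: re-examined; everything it read last time is the same (utils.gen unchanged, east.gen unchanged) — cache 0 kept, no run.

The important point: at utils.gen every value read last time is unchanged, so the dirty flag clears without a run.

Dirty set: audit.gen, east.gen, south.gen, utils.gen.
Run set: east.gen, south.gen (2 run).
Re-examined without running (cache reused): audit.gen, utils.gen.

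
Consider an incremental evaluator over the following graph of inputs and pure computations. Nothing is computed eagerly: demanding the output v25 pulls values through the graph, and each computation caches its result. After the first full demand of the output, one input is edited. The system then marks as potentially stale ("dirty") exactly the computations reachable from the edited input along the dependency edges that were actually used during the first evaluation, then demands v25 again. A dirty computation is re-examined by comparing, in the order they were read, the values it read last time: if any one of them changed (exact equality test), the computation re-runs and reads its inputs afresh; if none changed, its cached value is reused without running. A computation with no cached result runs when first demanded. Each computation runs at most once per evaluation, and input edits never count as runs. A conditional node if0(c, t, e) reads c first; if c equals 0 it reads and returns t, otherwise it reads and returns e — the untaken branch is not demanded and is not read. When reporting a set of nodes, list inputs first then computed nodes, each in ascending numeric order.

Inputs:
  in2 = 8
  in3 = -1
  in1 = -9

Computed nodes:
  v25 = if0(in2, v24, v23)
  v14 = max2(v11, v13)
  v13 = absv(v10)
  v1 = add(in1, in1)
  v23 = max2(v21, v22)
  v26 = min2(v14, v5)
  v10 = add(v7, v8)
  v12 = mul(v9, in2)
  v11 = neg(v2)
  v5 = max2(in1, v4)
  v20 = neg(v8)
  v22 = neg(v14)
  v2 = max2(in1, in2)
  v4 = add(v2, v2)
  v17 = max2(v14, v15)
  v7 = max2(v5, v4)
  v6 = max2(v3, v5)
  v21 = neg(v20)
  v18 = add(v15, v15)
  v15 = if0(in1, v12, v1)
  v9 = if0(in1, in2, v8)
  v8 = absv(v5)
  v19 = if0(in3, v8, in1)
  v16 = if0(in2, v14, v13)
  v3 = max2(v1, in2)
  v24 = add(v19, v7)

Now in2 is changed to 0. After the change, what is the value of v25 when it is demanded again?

v25 now evaluates to -9.
The important point: the flipped condition redirects demand; v8, v10, v11, v13, v14, v20, v21, v22, v23 are left stale, never re-checked.

Initial pass — values computed on the first demand:
  v2 = max2(-9, 8) = 8
  v4 = add(8, 8) = 16
  v5 = max2(-9, 16) = 16
  v7 = max2(16, 16) = 16
  v8 = absv(16) = 16
  v10 = add(16, 16) = 32
  v11 = neg(8) = -8
  v13 = absv(32) = 32
  v14 = max2(-8, 32) = 32
  v20 = neg(16) = -16
  v21 = neg(-16) = 16
  v22 = neg(32) = -32
  v23 = max2(16, -32) = 16
  v25 = if0(in2=8 -> else branch v23) = 16

Second demand — change propagation:
  v2: re-runs because in2 8->0; new result 0.
  v4: re-runs because v2 8->0; v2 8->0; new result 0.
  v5: re-runs because v4 16->0; new result 0.
  v7: re-runs because v5 16->0; v4 16->0; new result 0.
  v8: dirty yet unreached — the second evaluation never asks for it.
  v10: dirty yet unreached — the second evaluation never asks for it.
  v11: dirty yet unreached — the second evaluation never asks for it.
  v13: dirty yet unreached — the second evaluation never asks for it.
  v14: dirty yet unreached — the second evaluation never asks for it.
  v19: newly demanded (no cache) — executes and yields -9.
  v20: dirty yet unreached — the second evaluation never asks for it.
  v21: dirty yet unreached — the second evaluation never asks for it.
  v22: dirty yet unreached — the second evaluation never asks for it.
  v23: dirty yet unreached — the second evaluation never asks for it.
  v24: newly demanded (no cache) — executes and yields -9.
  v25: re-runs because in2 8->0; new result -9.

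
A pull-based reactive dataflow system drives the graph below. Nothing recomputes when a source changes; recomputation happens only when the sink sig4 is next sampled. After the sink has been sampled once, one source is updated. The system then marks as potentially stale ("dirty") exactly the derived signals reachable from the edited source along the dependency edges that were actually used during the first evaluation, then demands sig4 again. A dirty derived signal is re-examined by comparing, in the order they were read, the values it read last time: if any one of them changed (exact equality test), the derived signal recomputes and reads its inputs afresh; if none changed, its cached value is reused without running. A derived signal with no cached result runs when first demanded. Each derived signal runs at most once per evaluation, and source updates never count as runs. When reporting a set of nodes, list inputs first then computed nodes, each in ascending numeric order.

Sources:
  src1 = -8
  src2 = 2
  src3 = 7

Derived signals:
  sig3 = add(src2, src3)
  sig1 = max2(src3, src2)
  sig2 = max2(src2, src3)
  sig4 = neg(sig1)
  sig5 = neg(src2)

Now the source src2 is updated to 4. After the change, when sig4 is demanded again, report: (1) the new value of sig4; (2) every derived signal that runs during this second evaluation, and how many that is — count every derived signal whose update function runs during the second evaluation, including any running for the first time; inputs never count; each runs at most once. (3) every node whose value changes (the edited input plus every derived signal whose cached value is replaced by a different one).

First evaluation (everything demanded from the output):
  sig1 = max2(7, 2) = 7
  sig4 = neg(7) = -7

Propagation after the edit:
  sig1: runs — src2 2->4; result 7 (same value as before).
  sig4: checked — values it read are unchanged (sig1 unchanged); reused cached -7 without running.

Key observation: the change is absorbed at sig1 — it re-runs but produces the same value, and the output's value is unchanged.

New value of sig4: -7.
Derived signals that run: sig1 — 1 in total.
Values that change: src2.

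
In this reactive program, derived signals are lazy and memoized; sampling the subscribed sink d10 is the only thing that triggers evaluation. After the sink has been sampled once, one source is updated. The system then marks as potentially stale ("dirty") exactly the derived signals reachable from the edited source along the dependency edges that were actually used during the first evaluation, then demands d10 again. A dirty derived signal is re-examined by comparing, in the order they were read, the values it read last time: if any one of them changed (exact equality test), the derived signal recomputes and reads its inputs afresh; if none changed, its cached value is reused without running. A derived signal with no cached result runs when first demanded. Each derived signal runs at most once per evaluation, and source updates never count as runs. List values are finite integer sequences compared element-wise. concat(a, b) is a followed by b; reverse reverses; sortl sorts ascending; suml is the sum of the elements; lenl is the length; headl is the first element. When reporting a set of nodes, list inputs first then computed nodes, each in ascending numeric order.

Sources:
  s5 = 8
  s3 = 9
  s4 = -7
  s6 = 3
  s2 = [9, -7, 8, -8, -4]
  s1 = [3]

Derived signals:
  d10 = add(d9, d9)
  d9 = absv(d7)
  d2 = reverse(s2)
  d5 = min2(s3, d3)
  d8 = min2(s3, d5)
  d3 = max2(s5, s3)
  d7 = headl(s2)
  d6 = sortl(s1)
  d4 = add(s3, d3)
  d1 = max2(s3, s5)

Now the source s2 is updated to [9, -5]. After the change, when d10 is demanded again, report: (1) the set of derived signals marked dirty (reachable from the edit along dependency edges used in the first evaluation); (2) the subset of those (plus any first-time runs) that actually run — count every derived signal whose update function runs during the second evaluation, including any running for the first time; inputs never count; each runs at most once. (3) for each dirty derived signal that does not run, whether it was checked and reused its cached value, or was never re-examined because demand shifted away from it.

First demand of the output computes:
  d7 = headl([9, -7, 8, -8, -4]) = 9
  d9 = absv(9) = 9
  d10 = add(9, 9) = 18

After the edit, cleaning proceeds:
  d7: a read changed (s2 [9, -7, 8, -8, -4]->[9, -5]) — executes, giving 9 — identical to its old value.
  d9: dirty, but its reads are unchanged (d7 unchanged); cached 9 stands.
  d10: dirty, but its reads are unchanged (d9 unchanged, d9 unchanged); cached 18 stands.

Note the absorption at d7: it re-runs yet its value is the same, leaving the output's value untouched.

The edit dirties: d7, d9, d10.
1 derived signals run: d7.
Cache hits after checking: d9, d10.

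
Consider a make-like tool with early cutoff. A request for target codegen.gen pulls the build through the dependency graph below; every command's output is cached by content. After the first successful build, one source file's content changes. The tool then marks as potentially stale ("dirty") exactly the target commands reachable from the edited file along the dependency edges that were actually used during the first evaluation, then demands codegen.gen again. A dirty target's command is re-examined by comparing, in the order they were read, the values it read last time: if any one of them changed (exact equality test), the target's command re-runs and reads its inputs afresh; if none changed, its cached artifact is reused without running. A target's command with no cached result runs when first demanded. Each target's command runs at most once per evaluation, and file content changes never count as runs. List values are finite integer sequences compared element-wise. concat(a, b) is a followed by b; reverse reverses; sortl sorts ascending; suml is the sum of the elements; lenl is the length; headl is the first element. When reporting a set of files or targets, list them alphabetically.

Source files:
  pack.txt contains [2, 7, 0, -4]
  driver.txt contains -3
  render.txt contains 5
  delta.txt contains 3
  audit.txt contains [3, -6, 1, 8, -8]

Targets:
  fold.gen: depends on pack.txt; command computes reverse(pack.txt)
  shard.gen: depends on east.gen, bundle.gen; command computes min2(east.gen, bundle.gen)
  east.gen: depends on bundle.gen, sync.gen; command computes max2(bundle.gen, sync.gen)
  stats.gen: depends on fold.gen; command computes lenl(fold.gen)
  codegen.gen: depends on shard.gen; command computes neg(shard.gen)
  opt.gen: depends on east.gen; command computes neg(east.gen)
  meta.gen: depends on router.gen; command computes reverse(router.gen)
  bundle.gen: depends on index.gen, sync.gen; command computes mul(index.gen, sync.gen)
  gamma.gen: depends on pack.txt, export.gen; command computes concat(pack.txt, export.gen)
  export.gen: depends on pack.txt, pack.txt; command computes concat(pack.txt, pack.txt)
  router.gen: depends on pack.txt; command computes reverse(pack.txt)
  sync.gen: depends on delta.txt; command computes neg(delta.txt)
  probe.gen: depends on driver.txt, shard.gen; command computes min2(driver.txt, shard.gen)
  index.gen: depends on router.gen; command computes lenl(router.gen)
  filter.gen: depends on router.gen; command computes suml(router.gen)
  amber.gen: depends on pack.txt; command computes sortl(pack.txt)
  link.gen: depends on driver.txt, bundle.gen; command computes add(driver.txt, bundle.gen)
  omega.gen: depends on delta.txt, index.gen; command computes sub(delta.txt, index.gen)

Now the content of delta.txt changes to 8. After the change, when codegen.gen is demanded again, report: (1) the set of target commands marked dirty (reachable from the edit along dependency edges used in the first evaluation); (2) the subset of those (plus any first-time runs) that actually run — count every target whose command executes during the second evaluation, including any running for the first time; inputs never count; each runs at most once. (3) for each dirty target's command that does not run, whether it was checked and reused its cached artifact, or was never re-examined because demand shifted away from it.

The edit dirties: bundle.gen, codegen.gen, east.gen, shard.gen, sync.gen.
5 target commands run: bundle.gen, codegen.gen, east.gen, shard.gen, sync.gen.
No dirty target's command escaped a run.

First demand of the output computes:
  router.gen = reverse([2, 7, 0, -4]) = [-4, 0, 7, 2]
  index.gen = lenl([-4, 0, 7, 2]) = 4
  sync.gen = neg(3) = -3
  bundle.gen = mul(4, -3) = -12
  east.gen = max2(-12, -3) = -3
  shard.gen = min2(-3, -12) = -12
  codegen.gen = neg(-12) = 12

After the edit, cleaning proceeds:
  sync.gen: a read changed (delta.txt 3->8) — executes, giving -8.
  bundle.gen: a read changed (sync.gen -3->-8) — executes, giving -32.
  east.gen: a read changed (bundle.gen -12->-32; sync.gen -3->-8) — executes, giving -8.
  shard.gen: a read changed (east.gen -3->-8; bundle.gen -12->-32) — executes, giving -32.
  codegen.gen: a read changed (shard.gen -12->-32) — executes, giving 32.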